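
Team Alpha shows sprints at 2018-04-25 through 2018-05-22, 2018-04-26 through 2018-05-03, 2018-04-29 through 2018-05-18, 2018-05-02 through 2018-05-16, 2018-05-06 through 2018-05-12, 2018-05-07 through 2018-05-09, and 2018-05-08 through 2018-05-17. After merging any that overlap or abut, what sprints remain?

2018-04-26 through 2018-05-03 overlaps/touches 2018-04-25 through 2018-05-22 → extend to 2018-04-25 through 2018-05-22.
2018-04-29 through 2018-05-18 overlaps/touches 2018-04-25 through 2018-05-22 → extend to 2018-04-25 through 2018-05-22.
2018-05-02 through 2018-05-16 overlaps/touches 2018-04-25 through 2018-05-22 → extend to 2018-04-25 through 2018-05-22.
2018-05-06 through 2018-05-12 overlaps/touches 2018-04-25 through 2018-05-22 → extend to 2018-04-25 through 2018-05-22.
2018-05-07 through 2018-05-09 overlaps/touches 2018-04-25 through 2018-05-22 → extend to 2018-04-25 through 2018-05-22.
2018-05-08 through 2018-05-17 overlaps/touches 2018-04-25 through 2018-05-22 → extend to 2018-04-25 through 2018-05-22.

2018-04-25 through 2018-05-22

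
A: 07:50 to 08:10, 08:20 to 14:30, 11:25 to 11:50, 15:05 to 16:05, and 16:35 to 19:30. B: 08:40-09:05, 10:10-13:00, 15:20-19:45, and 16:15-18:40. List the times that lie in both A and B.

First set merges to 07:50–08:10, 08:20–14:30, 15:05–16:05, 16:35–19:30.
Second set merges to 08:40–09:05, 10:10–13:00, 15:20–19:45.
07:50–08:10 falls entirely outside B.
08:20–14:30 overlaps B on 08:40–09:05, 10:10–13:00.
15:05–16:05 overlaps B on 15:20–16:05.
16:35–19:30 overlaps B on 16:35–19:30.

08:40–09:05, 10:10–13:00, 15:20–16:05, 16:35–19:30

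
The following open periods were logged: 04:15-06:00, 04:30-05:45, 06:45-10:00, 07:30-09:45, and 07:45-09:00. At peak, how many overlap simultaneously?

3

Sweep endpoints in order; track running count of active intervals.
Peak of 3 reached at 07:45.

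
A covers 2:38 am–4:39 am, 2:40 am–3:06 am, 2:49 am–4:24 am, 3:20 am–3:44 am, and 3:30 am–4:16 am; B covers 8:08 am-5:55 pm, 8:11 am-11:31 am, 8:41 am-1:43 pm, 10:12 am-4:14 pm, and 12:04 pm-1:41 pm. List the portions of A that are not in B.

2:38 am-4:39 am

First set merges to 2:38 am-4:39 am.
Second set merges to 8:08 am-5:55 pm.
2:38 am-4:39 am: nothing removed.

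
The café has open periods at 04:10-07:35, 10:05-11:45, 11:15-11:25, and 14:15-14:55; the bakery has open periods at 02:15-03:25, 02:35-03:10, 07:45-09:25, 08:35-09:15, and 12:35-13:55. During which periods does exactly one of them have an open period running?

Merge the first list: 04:10–07:35, 10:05–11:45, 14:15–14:55.
Merge the second list: 02:15–03:25, 07:45–09:25, 12:35–13:55.
Only in the first: 04:10–07:35, 10:05–11:45, 14:15–14:55.
Only in the second: 02:15–03:25, 07:45–09:25, 12:35–13:55.
Together these are the periods covered by exactly one.

02:15–03:25, 04:10–07:35, 07:45–09:25, 10:05–11:45, 12:35–13:55, 14:15–14:55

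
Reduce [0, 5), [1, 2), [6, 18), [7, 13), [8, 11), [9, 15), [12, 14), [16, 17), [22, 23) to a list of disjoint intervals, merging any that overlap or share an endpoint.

[1, 2) overlaps/touches [0, 5) → extend to [0, 5).
[6, 18) is disjoint → start new block.
[7, 13) overlaps/touches [6, 18) → extend to [6, 18).
[8, 11) overlaps/touches [6, 18) → extend to [6, 18).
[9, 15) overlaps/touches [6, 18) → extend to [6, 18).
[12, 14) overlaps/touches [6, 18) → extend to [6, 18).
[16, 17) overlaps/touches [6, 18) → extend to [6, 18).
[22, 23) is disjoint → start new block.

[0, 5) ∪ [6, 18) ∪ [22, 23)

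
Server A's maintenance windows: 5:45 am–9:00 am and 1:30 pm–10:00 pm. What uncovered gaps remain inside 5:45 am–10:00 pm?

9:00 am–1:30 pm

Covered (merged): 5:45 am–9:00 am, 1:30 pm–10:00 pm.
Gaps within 5:45 am–10:00 pm: 9:00 am–1:30 pm.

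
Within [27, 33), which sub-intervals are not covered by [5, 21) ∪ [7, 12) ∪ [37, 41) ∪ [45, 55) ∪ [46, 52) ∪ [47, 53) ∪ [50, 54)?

[27, 33)

The merged coverage is [5, 21), [37, 41), [45, 55).
Uncovered inside [27, 33): [27, 33).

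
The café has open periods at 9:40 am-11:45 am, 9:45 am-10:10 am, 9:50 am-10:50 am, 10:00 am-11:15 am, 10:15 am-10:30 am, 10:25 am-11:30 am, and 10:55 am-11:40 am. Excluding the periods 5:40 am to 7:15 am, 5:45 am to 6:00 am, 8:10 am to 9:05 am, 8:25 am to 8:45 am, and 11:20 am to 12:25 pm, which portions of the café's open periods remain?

9:40 am-11:20 am

First set merges to 9:40 am-11:45 am.
Second set merges to 5:40 am-7:15 am, 8:10 am-9:05 am, 11:20 am-12:25 pm.
9:40 am-11:45 am with B removed leaves 9:40 am-11:20 am.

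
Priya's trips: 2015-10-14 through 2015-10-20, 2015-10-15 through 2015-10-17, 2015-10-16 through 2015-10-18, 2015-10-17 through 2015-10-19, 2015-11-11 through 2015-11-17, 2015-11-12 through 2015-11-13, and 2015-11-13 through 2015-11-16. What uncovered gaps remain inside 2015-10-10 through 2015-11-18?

Covered (merged): 2015-10-14 through 2015-10-20, 2015-11-11 through 2015-11-17.
Complement within 2015-10-10 through 2015-11-18: 2015-10-10 through 2015-10-13, 2015-10-21 through 2015-11-10, 2015-11-18 through 2015-11-18.

2015-10-10 through 2015-10-13, 2015-10-21 through 2015-11-10, 2015-11-18 through 2015-11-18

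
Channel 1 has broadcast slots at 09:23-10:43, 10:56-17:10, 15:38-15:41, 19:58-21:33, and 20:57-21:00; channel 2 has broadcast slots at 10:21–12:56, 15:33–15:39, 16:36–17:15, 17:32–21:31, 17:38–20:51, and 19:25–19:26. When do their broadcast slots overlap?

10:21-10:43, 10:56-12:56, 15:33-15:39, 16:36-17:10, 19:58-21:31

A, merged: 09:23-10:43, 10:56-17:10, 19:58-21:33.
B, merged: 10:21-12:56, 15:33-15:39, 16:36-17:15, 17:32-21:31.
09:23-10:43 overlaps B on 10:21-10:43.
10:56-17:10 overlaps B on 10:56-12:56, 15:33-15:39, 16:36-17:10.
19:58-21:33 overlaps B on 19:58-21:31.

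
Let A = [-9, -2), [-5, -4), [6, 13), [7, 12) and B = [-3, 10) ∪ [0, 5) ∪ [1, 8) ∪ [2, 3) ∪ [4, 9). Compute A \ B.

[-9, -3) ∪ [10, 13)

Merge the first list: [-9, -2), [6, 13).
Merge the second list: [-3, 10).
[-9, -2) minus B → [-9, -3).
[6, 13) minus B → [10, 13).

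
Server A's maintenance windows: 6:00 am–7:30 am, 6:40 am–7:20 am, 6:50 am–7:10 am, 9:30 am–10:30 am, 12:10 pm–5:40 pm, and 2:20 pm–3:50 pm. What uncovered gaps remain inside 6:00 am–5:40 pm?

7:30 am–9:30 am, 10:30 am–12:10 pm

The merged coverage is 6:00 am–7:30 am, 9:30 am–10:30 am, 12:10 pm–5:40 pm.
Complement within 6:00 am–5:40 pm: 7:30 am–9:30 am, 10:30 am–12:10 pm.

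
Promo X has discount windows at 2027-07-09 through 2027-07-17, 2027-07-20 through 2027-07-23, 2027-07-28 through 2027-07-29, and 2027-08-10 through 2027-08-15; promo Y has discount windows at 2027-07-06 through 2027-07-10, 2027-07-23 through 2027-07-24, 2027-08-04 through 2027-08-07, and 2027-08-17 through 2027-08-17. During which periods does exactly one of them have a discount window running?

A \ B = 2027-07-11 through 2027-07-17, 2027-07-20 through 2027-07-22, 2027-07-28 through 2027-07-29, 2027-08-10 through 2027-08-15.
B \ A = 2027-07-06 through 2027-07-08, 2027-07-24 through 2027-07-24, 2027-08-04 through 2027-08-07, 2027-08-17 through 2027-08-17.
Union of the two gives the symmetric difference.

2027-07-06 through 2027-07-08, 2027-07-11 through 2027-07-17, 2027-07-20 through 2027-07-22, 2027-07-24 through 2027-07-24, 2027-07-28 through 2027-07-29, 2027-08-04 through 2027-08-07, 2027-08-10 through 2027-08-15, 2027-08-17 through 2027-08-17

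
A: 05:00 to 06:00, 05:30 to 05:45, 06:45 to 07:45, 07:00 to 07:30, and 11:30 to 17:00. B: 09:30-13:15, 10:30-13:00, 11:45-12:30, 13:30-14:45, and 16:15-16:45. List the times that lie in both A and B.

A, merged: 05:00-06:00, 06:45-07:45, 11:30-17:00.
B, merged: 09:30-13:15, 13:30-14:45, 16:15-16:45.
05:00-06:00: no overlap with the second set.
06:45-07:45: no overlap with the second set.
11:30-17:00 meets the second set on 11:30-13:15, 13:30-14:45, 16:15-16:45.

11:30-13:15, 13:30-14:45, 16:15-16:45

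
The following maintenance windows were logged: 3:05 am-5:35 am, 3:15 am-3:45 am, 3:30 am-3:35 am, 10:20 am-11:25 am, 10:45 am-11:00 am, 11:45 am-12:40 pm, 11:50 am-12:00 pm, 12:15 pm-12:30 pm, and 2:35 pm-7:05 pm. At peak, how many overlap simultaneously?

Sweep endpoints in order; track running count of active intervals.
Peak of 3 reached at 3:30 am.

3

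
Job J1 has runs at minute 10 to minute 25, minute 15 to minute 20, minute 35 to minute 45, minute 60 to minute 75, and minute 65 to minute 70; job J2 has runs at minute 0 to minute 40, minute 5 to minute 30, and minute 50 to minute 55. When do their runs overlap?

minute 10 to minute 25, minute 35 to minute 40

First set merges to minute 10 to minute 25, minute 35 to minute 45, minute 60 to minute 75.
Second set merges to minute 0 to minute 40, minute 50 to minute 55.
minute 10 to minute 25 ∩ B → minute 10 to minute 25.
minute 35 to minute 45 ∩ B → minute 35 to minute 40.
minute 60 to minute 75 meets no B interval.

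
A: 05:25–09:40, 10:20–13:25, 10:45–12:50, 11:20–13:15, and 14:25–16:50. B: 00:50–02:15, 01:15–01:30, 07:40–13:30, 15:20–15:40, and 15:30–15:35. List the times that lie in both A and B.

07:40–09:40, 10:20–13:25, 15:20–15:40

A, merged: 05:25–09:40, 10:20–13:25, 14:25–16:50.
B, merged: 00:50–02:15, 07:40–13:30, 15:20–15:40.
05:25–09:40 overlaps B on 07:40–09:40.
10:20–13:25 overlaps B on 10:20–13:25.
14:25–16:50 overlaps B on 15:20–15:40.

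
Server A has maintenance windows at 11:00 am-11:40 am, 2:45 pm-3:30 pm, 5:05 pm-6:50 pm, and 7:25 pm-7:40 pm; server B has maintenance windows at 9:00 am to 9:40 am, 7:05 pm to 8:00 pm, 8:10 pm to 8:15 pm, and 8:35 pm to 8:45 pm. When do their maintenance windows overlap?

7:25 pm–7:40 pm

11:00 am–11:40 am meets no B interval.
2:45 pm–3:30 pm meets no B interval.
5:05 pm–6:50 pm meets no B interval.
7:25 pm–7:40 pm ∩ B → 7:25 pm–7:40 pm.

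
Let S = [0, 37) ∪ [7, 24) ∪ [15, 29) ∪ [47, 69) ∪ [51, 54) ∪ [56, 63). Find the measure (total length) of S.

Merged: [0, 37), [47, 69).
Lengths: 37 + 22 = 59.

59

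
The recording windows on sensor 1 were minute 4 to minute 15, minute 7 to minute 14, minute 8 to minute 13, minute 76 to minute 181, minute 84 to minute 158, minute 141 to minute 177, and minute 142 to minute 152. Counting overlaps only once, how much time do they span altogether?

116 minutes

Merged: minute 4 to minute 15, minute 76 to minute 181.
Lengths: 11 minutes + 105 minutes = 116 minutes.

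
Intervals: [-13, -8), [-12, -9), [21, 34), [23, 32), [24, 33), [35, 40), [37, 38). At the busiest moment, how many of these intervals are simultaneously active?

At 24, 3 of the intervals are simultaneously active.
No point has more.

3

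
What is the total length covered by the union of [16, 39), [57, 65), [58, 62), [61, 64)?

31

Merged: [16, 39), [57, 65).
Lengths: 23 + 8 = 31.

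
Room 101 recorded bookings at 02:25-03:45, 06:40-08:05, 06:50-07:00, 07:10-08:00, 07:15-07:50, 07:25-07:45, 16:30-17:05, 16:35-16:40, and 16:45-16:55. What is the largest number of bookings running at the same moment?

4

Sweep endpoints in order; track running count of active intervals.
Peak of 4 reached at 07:25.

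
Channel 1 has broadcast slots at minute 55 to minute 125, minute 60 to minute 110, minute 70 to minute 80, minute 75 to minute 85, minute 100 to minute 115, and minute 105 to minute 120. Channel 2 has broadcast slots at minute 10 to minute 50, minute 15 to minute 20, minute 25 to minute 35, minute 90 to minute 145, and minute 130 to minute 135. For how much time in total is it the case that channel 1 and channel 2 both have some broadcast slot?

35 minutes

First set merges to minute 55 to minute 125.
Second set merges to minute 10 to minute 50, minute 90 to minute 145.
A ∩ B = minute 90 to minute 125.
Total: 35 minutes.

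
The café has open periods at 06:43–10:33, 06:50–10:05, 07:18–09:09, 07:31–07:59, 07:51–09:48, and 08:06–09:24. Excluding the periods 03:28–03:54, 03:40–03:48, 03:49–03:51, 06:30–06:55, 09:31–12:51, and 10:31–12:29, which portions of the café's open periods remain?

06:55–09:31

A, merged: 06:43–10:33.
B, merged: 03:28–03:54, 06:30–06:55, 09:31–12:51.
06:43–10:33 \ B = 06:55–09:31.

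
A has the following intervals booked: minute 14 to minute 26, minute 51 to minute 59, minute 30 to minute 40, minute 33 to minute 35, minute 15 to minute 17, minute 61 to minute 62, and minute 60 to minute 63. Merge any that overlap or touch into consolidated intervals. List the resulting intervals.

Sort by start: minute 14 to minute 26, minute 15 to minute 17, minute 30 to minute 40, minute 33 to minute 35, minute 51 to minute 59, minute 60 to minute 63, minute 61 to minute 62.
minute 15 to minute 17 overlaps/touches minute 14 to minute 26 → extend to minute 14 to minute 26.
minute 30 to minute 40 is disjoint → start new block.
minute 33 to minute 35 overlaps/touches minute 30 to minute 40 → extend to minute 30 to minute 40.
minute 51 to minute 59 is disjoint → start new block.
minute 60 to minute 63 is disjoint → start new block.
minute 61 to minute 62 overlaps/touches minute 60 to minute 63 → extend to minute 60 to minute 63.

minute 14 to minute 26, minute 30 to minute 40, minute 51 to minute 59, minute 60 to minute 63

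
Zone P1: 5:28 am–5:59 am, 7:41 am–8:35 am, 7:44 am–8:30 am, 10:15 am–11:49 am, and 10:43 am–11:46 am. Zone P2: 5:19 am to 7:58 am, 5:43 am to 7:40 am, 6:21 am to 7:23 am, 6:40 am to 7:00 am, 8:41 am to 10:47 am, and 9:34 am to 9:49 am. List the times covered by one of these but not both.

5:19 am–5:28 am, 5:59 am–7:41 am, 7:58 am–8:35 am, 8:41 am–10:15 am, 10:47 am–11:49 am

Merge the first list: 5:28 am–5:59 am, 7:41 am–8:35 am, 10:15 am–11:49 am.
Merge the second list: 5:19 am–7:58 am, 8:41 am–10:47 am.
A \ B = 7:58 am–8:35 am, 10:47 am–11:49 am.
B \ A = 5:19 am–5:28 am, 5:59 am–7:41 am, 8:41 am–10:15 am.
Union of the two gives the symmetric difference.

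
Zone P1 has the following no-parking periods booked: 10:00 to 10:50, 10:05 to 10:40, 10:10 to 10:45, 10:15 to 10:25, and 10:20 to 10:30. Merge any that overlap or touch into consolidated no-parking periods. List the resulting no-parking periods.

10:00–10:50

10:05–10:40 overlaps/touches 10:00–10:50 → extend to 10:00–10:50.
10:10–10:45 overlaps/touches 10:00–10:50 → extend to 10:00–10:50.
10:15–10:25 overlaps/touches 10:00–10:50 → extend to 10:00–10:50.
10:20–10:30 overlaps/touches 10:00–10:50 → extend to 10:00–10:50.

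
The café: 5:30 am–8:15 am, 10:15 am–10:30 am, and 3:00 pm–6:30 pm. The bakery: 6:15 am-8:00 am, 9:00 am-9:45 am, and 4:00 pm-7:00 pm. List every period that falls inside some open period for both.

5:30 am–8:15 am overlaps B on 6:15 am–8:00 am.
10:15 am–10:30 am falls entirely outside B.
3:00 pm–6:30 pm overlaps B on 4:00 pm–6:30 pm.

6:15 am–8:00 am, 4:00 pm–6:30 pm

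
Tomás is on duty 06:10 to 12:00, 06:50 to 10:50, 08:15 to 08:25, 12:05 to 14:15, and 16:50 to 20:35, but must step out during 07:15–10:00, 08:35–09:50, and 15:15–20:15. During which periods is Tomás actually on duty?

06:10-07:15, 10:00-12:00, 12:05-14:15, 20:15-20:35

Merge the first list: 06:10-12:00, 12:05-14:15, 16:50-20:35.
Merge the second list: 07:15-10:00, 15:15-20:15.
06:10-12:00 minus B → 06:10-07:15, 10:00-12:00.
12:05-14:15: no B overlap → unchanged.
16:50-20:35 minus B → 20:15-20:35.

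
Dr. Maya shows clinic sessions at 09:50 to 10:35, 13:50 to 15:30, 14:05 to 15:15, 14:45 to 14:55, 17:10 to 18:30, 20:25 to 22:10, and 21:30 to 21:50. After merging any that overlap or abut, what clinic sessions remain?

09:50–10:35, 13:50–15:30, 17:10–18:30, 20:25–22:10

13:50–15:30 is disjoint → start new block.
14:05–15:15 overlaps/touches 13:50–15:30 → extend to 13:50–15:30.
14:45–14:55 overlaps/touches 13:50–15:30 → extend to 13:50–15:30.
17:10–18:30 is disjoint → start new block.
20:25–22:10 is disjoint → start new block.
21:30–21:50 overlaps/touches 20:25–22:10 → extend to 20:25–22:10.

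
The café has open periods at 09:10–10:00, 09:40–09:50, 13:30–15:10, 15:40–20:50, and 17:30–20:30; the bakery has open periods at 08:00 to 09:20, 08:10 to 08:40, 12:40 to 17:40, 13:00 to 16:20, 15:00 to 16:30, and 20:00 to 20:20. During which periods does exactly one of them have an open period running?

Merge the first list: 09:10-10:00, 13:30-15:10, 15:40-20:50.
Merge the second list: 08:00-09:20, 12:40-17:40, 20:00-20:20.
A but not B: 09:20-10:00, 17:40-20:00, 20:20-20:50.
B but not A: 08:00-09:10, 12:40-13:30, 15:10-15:40.
Combining gives A △ B.

08:00-09:10, 09:20-10:00, 12:40-13:30, 15:10-15:40, 17:40-20:00, 20:20-20:50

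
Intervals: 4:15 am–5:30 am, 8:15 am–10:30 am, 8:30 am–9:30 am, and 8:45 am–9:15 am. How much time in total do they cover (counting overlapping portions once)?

Merged: 4:15 am-5:30 am, 8:15 am-10:30 am.
Lengths: 1 h 15 min + 2 h 15 min = 3 h 30 min.

3 h 30 min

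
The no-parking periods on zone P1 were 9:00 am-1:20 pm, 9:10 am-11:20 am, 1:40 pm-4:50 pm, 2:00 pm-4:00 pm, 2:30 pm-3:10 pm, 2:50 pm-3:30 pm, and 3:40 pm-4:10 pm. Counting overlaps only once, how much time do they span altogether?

Merged: 9:00 am–1:20 pm, 1:40 pm–4:50 pm.
Lengths: 4 h 20 min + 3 h 10 min = 7 h 30 min.

7 h 30 min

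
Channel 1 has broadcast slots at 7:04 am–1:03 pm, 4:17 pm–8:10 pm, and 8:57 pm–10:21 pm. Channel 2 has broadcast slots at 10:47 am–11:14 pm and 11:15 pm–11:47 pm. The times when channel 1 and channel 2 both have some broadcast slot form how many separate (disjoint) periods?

3

A ∩ B = 10:47 am–1:03 pm, 4:17 pm–8:10 pm, 8:57 pm–10:21 pm.
That is 3 disjoint pieces.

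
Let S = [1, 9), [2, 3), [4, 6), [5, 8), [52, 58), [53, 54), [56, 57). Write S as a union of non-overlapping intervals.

[2, 3) overlaps/touches [1, 9) → extend to [1, 9).
[4, 6) overlaps/touches [1, 9) → extend to [1, 9).
[5, 8) overlaps/touches [1, 9) → extend to [1, 9).
[52, 58) is disjoint → start new block.
[53, 54) overlaps/touches [52, 58) → extend to [52, 58).
[56, 57) overlaps/touches [52, 58) → extend to [52, 58).

[1, 9) ∪ [52, 58)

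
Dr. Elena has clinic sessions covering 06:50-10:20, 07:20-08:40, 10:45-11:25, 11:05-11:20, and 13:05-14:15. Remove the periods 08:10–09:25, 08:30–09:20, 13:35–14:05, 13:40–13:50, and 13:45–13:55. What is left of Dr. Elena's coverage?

Merge the first list: 06:50–10:20, 10:45–11:25, 13:05–14:15.
Merge the second list: 08:10–09:25, 13:35–14:05.
06:50–10:20 minus B → 06:50–08:10, 09:25–10:20.
10:45–11:25: no B overlap → unchanged.
13:05–14:15 minus B → 13:05–13:35, 14:05–14:15.

06:50–08:10, 09:25–10:20, 10:45–11:25, 13:05–13:35, 14:05–14:15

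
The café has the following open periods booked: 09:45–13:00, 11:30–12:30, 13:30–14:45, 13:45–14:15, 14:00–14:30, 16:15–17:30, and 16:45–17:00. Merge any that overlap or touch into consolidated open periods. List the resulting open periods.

11:30-12:30 overlaps/touches 09:45-13:00 → extend to 09:45-13:00.
13:30-14:45 is disjoint → start new block.
13:45-14:15 overlaps/touches 13:30-14:45 → extend to 13:30-14:45.
14:00-14:30 overlaps/touches 13:30-14:45 → extend to 13:30-14:45.
16:15-17:30 is disjoint → start new block.
16:45-17:00 overlaps/touches 16:15-17:30 → extend to 16:15-17:30.

09:45-13:00, 13:30-14:45, 16:15-17:30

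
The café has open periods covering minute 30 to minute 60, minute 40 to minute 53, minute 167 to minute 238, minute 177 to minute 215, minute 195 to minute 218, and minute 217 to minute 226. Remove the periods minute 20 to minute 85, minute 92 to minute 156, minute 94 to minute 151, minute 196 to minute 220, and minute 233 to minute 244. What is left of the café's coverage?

minute 167 to minute 196, minute 220 to minute 233

First set merges to minute 30 to minute 60, minute 167 to minute 238.
Second set merges to minute 20 to minute 85, minute 92 to minute 156, minute 196 to minute 220, minute 233 to minute 244.
minute 30 to minute 60: entirely removed.
minute 167 to minute 238 \ B = minute 167 to minute 196, minute 220 to minute 233.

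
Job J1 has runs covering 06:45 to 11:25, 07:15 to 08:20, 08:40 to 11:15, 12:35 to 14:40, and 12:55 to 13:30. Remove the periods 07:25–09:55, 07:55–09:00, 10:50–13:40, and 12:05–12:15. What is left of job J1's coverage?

06:45-07:25, 09:55-10:50, 13:40-14:40

Merge the first list: 06:45-11:25, 12:35-14:40.
Merge the second list: 07:25-09:55, 10:50-13:40.
06:45-11:25 minus B → 06:45-07:25, 09:55-10:50.
12:35-14:40 minus B → 13:40-14:40.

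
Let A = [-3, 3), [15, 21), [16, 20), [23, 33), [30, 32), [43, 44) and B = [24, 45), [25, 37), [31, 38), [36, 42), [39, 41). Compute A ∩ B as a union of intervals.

A, merged: [-3, 3), [15, 21), [23, 33), [43, 44).
B, merged: [24, 45).
[-3, 3): no overlap with the second set.
[15, 21): no overlap with the second set.
[23, 33) meets the second set on [24, 33).
[43, 44) meets the second set on [43, 44).

[24, 33) ∪ [43, 44)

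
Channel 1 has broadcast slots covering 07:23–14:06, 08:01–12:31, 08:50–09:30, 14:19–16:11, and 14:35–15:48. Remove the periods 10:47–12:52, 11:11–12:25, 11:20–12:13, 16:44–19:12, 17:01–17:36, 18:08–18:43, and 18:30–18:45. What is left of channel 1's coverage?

07:23-10:47, 12:52-14:06, 14:19-16:11

First set merges to 07:23-14:06, 14:19-16:11.
Second set merges to 10:47-12:52, 16:44-19:12.
07:23-14:06 minus B → 07:23-10:47, 12:52-14:06.
14:19-16:11: no B overlap → unchanged.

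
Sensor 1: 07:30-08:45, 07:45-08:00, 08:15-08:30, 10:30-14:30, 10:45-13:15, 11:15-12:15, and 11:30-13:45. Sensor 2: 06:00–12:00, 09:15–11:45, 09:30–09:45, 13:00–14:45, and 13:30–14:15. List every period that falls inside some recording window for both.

07:30–08:45, 10:30–12:00, 13:00–14:30

Merge the first list: 07:30–08:45, 10:30–14:30.
Merge the second list: 06:00–12:00, 13:00–14:45.
07:30–08:45 overlaps B on 07:30–08:45.
10:30–14:30 overlaps B on 10:30–12:00, 13:00–14:30.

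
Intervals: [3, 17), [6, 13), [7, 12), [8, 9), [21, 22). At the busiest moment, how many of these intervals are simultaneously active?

At 8, 4 of the intervals are simultaneously active.
No point has more.

4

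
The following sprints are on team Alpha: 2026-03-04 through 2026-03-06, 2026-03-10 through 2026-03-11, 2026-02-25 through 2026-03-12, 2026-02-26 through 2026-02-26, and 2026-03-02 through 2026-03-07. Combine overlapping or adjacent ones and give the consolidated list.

Sort by start: 2026-02-25 through 2026-03-12, 2026-02-26 through 2026-02-26, 2026-03-02 through 2026-03-07, 2026-03-04 through 2026-03-06, 2026-03-10 through 2026-03-11.
2026-02-26 through 2026-02-26 overlaps/touches 2026-02-25 through 2026-03-12 → extend to 2026-02-25 through 2026-03-12.
2026-03-02 through 2026-03-07 overlaps/touches 2026-02-25 through 2026-03-12 → extend to 2026-02-25 through 2026-03-12.
2026-03-04 through 2026-03-06 overlaps/touches 2026-02-25 through 2026-03-12 → extend to 2026-02-25 through 2026-03-12.
2026-03-10 through 2026-03-11 overlaps/touches 2026-02-25 through 2026-03-12 → extend to 2026-02-25 through 2026-03-12.

2026-02-25 through 2026-03-12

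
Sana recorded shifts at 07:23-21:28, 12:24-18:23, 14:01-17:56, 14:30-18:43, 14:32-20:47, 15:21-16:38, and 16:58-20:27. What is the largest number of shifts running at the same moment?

6

At 15:21, 6 of the intervals are simultaneously active.
No point has more.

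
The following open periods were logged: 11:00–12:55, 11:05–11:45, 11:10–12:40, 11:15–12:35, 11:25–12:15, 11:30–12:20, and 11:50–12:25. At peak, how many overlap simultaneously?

6

Walk the sorted start/end points keeping a running depth.
The depth first hits 6 at 11:30.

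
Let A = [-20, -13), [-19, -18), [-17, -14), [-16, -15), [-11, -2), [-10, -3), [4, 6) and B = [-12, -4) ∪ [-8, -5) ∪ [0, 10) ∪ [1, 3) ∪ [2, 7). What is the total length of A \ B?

9

A, merged: [-20, -13), [-11, -2), [4, 6).
B, merged: [-12, -4), [0, 10).
A \ B = [-20, -13), [-4, -2).
Total: 7 + 2 = 9.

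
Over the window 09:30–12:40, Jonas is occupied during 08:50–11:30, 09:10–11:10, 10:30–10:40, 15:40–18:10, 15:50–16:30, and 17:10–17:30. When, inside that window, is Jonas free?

11:30–12:40

Covered (merged): 08:50–11:30, 15:40–18:10.
Complement within 09:30–12:40: 11:30–12:40.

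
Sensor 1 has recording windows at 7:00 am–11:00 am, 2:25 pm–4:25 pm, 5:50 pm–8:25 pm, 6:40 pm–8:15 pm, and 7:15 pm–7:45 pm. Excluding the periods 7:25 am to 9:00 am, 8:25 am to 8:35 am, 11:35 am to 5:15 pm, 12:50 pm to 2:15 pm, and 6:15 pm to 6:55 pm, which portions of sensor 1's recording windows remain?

7:00 am–7:25 am, 9:00 am–11:00 am, 5:50 pm–6:15 pm, 6:55 pm–8:25 pm

Merge the first list: 7:00 am–11:00 am, 2:25 pm–4:25 pm, 5:50 pm–8:25 pm.
Merge the second list: 7:25 am–9:00 am, 11:35 am–5:15 pm, 6:15 pm–6:55 pm.
7:00 am–11:00 am with B removed leaves 7:00 am–7:25 am, 9:00 am–11:00 am.
2:25 pm–4:25 pm lies entirely inside B → drops out.
5:50 pm–8:25 pm with B removed leaves 5:50 pm–6:15 pm, 6:55 pm–8:25 pm.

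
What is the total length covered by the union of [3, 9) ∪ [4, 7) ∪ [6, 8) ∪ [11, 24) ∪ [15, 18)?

Merged: [3, 9), [11, 24).
Lengths: 6 + 13 = 19.

19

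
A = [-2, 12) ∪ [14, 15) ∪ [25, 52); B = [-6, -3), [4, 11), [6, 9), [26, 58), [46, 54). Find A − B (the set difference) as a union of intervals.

B, merged: [-6, -3), [4, 11), [26, 58).
[-2, 12) \ B = [-2, 4), [11, 12).
[14, 15): nothing removed.
[25, 52) \ B = [25, 26).

[-2, 4) ∪ [11, 12) ∪ [14, 15) ∪ [25, 26)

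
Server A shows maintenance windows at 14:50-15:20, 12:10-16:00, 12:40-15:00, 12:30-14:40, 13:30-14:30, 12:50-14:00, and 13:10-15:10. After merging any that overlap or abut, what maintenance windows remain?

Sort by start: 12:10–16:00, 12:30–14:40, 12:40–15:00, 12:50–14:00, 13:10–15:10, 13:30–14:30, 14:50–15:20.
12:30–14:40 overlaps/touches 12:10–16:00 → extend to 12:10–16:00.
12:40–15:00 overlaps/touches 12:10–16:00 → extend to 12:10–16:00.
12:50–14:00 overlaps/touches 12:10–16:00 → extend to 12:10–16:00.
13:10–15:10 overlaps/touches 12:10–16:00 → extend to 12:10–16:00.
13:30–14:30 overlaps/touches 12:10–16:00 → extend to 12:10–16:00.
14:50–15:20 overlaps/touches 12:10–16:00 → extend to 12:10–16:00.

12:10–16:00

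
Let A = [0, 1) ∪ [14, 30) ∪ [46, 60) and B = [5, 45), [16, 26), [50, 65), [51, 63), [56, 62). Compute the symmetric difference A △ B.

Merge the second list: [5, 45), [50, 65).
A but not B: [0, 1), [46, 50).
B but not A: [5, 14), [30, 45), [60, 65).
Combining gives A △ B.

[0, 1) ∪ [5, 14) ∪ [30, 45) ∪ [46, 50) ∪ [60, 65)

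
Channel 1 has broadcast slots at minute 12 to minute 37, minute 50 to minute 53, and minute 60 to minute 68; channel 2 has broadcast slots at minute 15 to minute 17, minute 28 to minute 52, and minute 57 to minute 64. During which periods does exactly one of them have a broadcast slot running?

minute 12 to minute 15, minute 17 to minute 28, minute 37 to minute 50, minute 52 to minute 53, minute 57 to minute 60, minute 64 to minute 68

A \ B = minute 12 to minute 15, minute 17 to minute 28, minute 52 to minute 53, minute 64 to minute 68.
B \ A = minute 37 to minute 50, minute 57 to minute 60.
Union of the two gives the symmetric difference.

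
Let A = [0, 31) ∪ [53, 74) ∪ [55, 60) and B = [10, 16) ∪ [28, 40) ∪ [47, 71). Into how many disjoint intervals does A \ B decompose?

3

First set merges to [0, 31), [53, 74).
A \ B = [0, 10), [16, 28), [71, 74).
That is 3 disjoint pieces.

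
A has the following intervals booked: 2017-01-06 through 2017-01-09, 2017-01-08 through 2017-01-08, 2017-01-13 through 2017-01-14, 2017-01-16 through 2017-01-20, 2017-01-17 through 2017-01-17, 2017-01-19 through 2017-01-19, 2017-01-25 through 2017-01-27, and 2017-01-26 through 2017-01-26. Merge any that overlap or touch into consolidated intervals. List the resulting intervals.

2017-01-08 through 2017-01-08 overlaps/touches 2017-01-06 through 2017-01-09 → extend to 2017-01-06 through 2017-01-09.
2017-01-13 through 2017-01-14 is disjoint → start new block.
2017-01-16 through 2017-01-20 is disjoint → start new block.
2017-01-17 through 2017-01-17 overlaps/touches 2017-01-16 through 2017-01-20 → extend to 2017-01-16 through 2017-01-20.
2017-01-19 through 2017-01-19 overlaps/touches 2017-01-16 through 2017-01-20 → extend to 2017-01-16 through 2017-01-20.
2017-01-25 through 2017-01-27 is disjoint → start new block.
2017-01-26 through 2017-01-26 overlaps/touches 2017-01-25 through 2017-01-27 → extend to 2017-01-25 through 2017-01-27.

2017-01-06 through 2017-01-09, 2017-01-13 through 2017-01-14, 2017-01-16 through 2017-01-20, 2017-01-25 through 2017-01-27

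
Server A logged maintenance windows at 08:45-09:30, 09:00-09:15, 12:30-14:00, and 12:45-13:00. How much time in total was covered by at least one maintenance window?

2 h 15 min

Merged: 08:45–09:30, 12:30–14:00.
Lengths: 45 min + 1 h 30 min = 2 h 15 min.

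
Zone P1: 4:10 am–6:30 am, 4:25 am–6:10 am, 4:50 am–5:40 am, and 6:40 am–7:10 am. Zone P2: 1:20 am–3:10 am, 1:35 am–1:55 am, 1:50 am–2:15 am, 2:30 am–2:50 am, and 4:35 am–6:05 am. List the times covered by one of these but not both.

1:20 am-3:10 am, 4:10 am-4:35 am, 6:05 am-6:30 am, 6:40 am-7:10 am

Merge the first list: 4:10 am-6:30 am, 6:40 am-7:10 am.
Merge the second list: 1:20 am-3:10 am, 4:35 am-6:05 am.
A \ B = 4:10 am-4:35 am, 6:05 am-6:30 am, 6:40 am-7:10 am.
B \ A = 1:20 am-3:10 am.
Union of the two gives the symmetric difference.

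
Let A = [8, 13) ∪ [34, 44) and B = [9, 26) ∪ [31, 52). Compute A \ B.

[8, 13) \ B = [8, 9).
[34, 44): entirely removed.

[8, 9)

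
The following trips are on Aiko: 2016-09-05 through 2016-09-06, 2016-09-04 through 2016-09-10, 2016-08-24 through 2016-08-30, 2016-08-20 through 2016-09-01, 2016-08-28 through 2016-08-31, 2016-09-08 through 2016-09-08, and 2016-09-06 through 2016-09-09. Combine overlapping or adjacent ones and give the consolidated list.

2016-08-20 through 2016-09-01, 2016-09-04 through 2016-09-10

Sort by start: 2016-08-20 through 2016-09-01, 2016-08-24 through 2016-08-30, 2016-08-28 through 2016-08-31, 2016-09-04 through 2016-09-10, 2016-09-05 through 2016-09-06, 2016-09-06 through 2016-09-09, 2016-09-08 through 2016-09-08.
2016-08-24 through 2016-08-30 overlaps/touches 2016-08-20 through 2016-09-01 → extend to 2016-08-20 through 2016-09-01.
2016-08-28 through 2016-08-31 overlaps/touches 2016-08-20 through 2016-09-01 → extend to 2016-08-20 through 2016-09-01.
2016-09-04 through 2016-09-10 is disjoint → start new block.
2016-09-05 through 2016-09-06 overlaps/touches 2016-09-04 through 2016-09-10 → extend to 2016-09-04 through 2016-09-10.
2016-09-06 through 2016-09-09 overlaps/touches 2016-09-04 through 2016-09-10 → extend to 2016-09-04 through 2016-09-10.
2016-09-08 through 2016-09-08 overlaps/touches 2016-09-04 through 2016-09-10 → extend to 2016-09-04 through 2016-09-10.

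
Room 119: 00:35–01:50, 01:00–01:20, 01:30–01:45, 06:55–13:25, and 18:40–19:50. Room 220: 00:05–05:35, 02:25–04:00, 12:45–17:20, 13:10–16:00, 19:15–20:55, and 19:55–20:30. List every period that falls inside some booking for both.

A, merged: 00:35–01:50, 06:55–13:25, 18:40–19:50.
B, merged: 00:05–05:35, 12:45–17:20, 19:15–20:55.
00:35–01:50 overlaps B on 00:35–01:50.
06:55–13:25 overlaps B on 12:45–13:25.
18:40–19:50 overlaps B on 19:15–19:50.

00:35–01:50, 12:45–13:25, 19:15–19:50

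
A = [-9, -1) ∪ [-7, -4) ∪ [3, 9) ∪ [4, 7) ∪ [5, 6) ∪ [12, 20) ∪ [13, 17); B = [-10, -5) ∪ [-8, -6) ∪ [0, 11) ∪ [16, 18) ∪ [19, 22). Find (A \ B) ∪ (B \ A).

Merge the first list: [-9, -1), [3, 9), [12, 20).
Merge the second list: [-10, -5), [0, 11), [16, 18), [19, 22).
A but not B: [-5, -1), [12, 16), [18, 19).
B but not A: [-10, -9), [0, 3), [9, 11), [20, 22).
Combining gives A △ B.

[-10, -9) ∪ [-5, -1) ∪ [0, 3) ∪ [9, 11) ∪ [12, 16) ∪ [18, 19) ∪ [20, 22)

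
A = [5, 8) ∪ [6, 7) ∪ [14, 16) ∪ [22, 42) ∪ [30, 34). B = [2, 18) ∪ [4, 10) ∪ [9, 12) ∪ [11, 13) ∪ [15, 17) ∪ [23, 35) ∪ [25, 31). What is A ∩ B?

[5, 8) ∪ [14, 16) ∪ [23, 35)

Merge the first list: [5, 8), [14, 16), [22, 42).
Merge the second list: [2, 18), [23, 35).
[5, 8) meets the second set on [5, 8).
[14, 16) meets the second set on [14, 16).
[22, 42) meets the second set on [23, 35).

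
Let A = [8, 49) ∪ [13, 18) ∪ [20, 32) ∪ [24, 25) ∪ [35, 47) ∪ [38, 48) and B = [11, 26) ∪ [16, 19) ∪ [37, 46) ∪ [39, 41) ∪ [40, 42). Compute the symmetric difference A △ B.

[8, 11) ∪ [26, 37) ∪ [46, 49)

First set merges to [8, 49).
Second set merges to [11, 26), [37, 46).
A but not B: [8, 11), [26, 37), [46, 49).
B but not A: none.
Combining gives A △ B.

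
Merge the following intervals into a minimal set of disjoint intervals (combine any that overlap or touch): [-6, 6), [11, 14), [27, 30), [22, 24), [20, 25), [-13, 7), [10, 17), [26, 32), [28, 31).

Sort by start: [-13, 7), [-6, 6), [10, 17), [11, 14), [20, 25), [22, 24), [26, 32), [27, 30), [28, 31).
[-6, 6) overlaps/touches [-13, 7) → extend to [-13, 7).
[10, 17) is disjoint → start new block.
[11, 14) overlaps/touches [10, 17) → extend to [10, 17).
[20, 25) is disjoint → start new block.
[22, 24) overlaps/touches [20, 25) → extend to [20, 25).
[26, 32) is disjoint → start new block.
[27, 30) overlaps/touches [26, 32) → extend to [26, 32).
[28, 31) overlaps/touches [26, 32) → extend to [26, 32).

[-13, 7) ∪ [10, 17) ∪ [20, 25) ∪ [26, 32)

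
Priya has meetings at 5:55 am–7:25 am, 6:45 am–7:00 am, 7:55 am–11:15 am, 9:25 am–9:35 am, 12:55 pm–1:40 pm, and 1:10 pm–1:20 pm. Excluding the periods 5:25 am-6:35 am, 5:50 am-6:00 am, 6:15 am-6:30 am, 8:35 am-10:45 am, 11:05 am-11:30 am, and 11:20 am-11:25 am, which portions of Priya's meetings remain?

A, merged: 5:55 am–7:25 am, 7:55 am–11:15 am, 12:55 pm–1:40 pm.
B, merged: 5:25 am–6:35 am, 8:35 am–10:45 am, 11:05 am–11:30 am.
5:55 am–7:25 am minus B → 6:35 am–7:25 am.
7:55 am–11:15 am minus B → 7:55 am–8:35 am, 10:45 am–11:05 am.
12:55 pm–1:40 pm: no B overlap → unchanged.

6:35 am–7:25 am, 7:55 am–8:35 am, 10:45 am–11:05 am, 12:55 pm–1:40 pm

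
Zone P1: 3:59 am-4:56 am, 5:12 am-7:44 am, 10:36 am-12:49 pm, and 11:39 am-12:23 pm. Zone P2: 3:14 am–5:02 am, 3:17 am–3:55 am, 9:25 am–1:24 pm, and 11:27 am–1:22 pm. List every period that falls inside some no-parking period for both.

Merge the first list: 3:59 am-4:56 am, 5:12 am-7:44 am, 10:36 am-12:49 pm.
Merge the second list: 3:14 am-5:02 am, 9:25 am-1:24 pm.
3:59 am-4:56 am ∩ B → 3:59 am-4:56 am.
5:12 am-7:44 am meets no B interval.
10:36 am-12:49 pm ∩ B → 10:36 am-12:49 pm.

3:59 am-4:56 am, 10:36 am-12:49 pm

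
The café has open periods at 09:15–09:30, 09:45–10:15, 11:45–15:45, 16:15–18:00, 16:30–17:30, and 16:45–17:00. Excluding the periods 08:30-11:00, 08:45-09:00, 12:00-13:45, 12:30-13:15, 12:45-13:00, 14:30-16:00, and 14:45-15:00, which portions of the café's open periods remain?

11:45–12:00, 13:45–14:30, 16:15–18:00

First set merges to 09:15–09:30, 09:45–10:15, 11:45–15:45, 16:15–18:00.
Second set merges to 08:30–11:00, 12:00–13:45, 14:30–16:00.
09:15–09:30: fully covered by B → removed.
09:45–10:15: fully covered by B → removed.
11:45–15:45 minus B → 11:45–12:00, 13:45–14:30.
16:15–18:00: no B overlap → unchanged.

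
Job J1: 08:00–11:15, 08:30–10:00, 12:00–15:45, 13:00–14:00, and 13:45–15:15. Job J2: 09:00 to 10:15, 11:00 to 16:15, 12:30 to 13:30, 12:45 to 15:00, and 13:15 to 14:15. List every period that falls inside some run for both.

09:00-10:15, 11:00-11:15, 12:00-15:45

First set merges to 08:00-11:15, 12:00-15:45.
Second set merges to 09:00-10:15, 11:00-16:15.
08:00-11:15 overlaps B on 09:00-10:15, 11:00-11:15.
12:00-15:45 overlaps B on 12:00-15:45.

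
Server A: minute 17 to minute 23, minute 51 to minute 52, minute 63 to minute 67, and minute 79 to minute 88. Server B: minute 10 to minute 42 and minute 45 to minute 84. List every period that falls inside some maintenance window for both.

minute 17 to minute 23, minute 51 to minute 52, minute 63 to minute 67, minute 79 to minute 84

minute 17 to minute 23 meets the second set on minute 17 to minute 23.
minute 51 to minute 52 meets the second set on minute 51 to minute 52.
minute 63 to minute 67 meets the second set on minute 63 to minute 67.
minute 79 to minute 88 meets the second set on minute 79 to minute 84.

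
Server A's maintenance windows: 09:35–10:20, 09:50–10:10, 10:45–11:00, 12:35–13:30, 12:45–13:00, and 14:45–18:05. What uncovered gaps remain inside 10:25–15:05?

After merging, the occupied span is 09:35–10:20, 10:45–11:00, 12:35–13:30, 14:45–18:05.
Complement within 10:25–15:05: 10:25–10:45, 11:00–12:35, 13:30–14:45.

10:25–10:45, 11:00–12:35, 13:30–14:45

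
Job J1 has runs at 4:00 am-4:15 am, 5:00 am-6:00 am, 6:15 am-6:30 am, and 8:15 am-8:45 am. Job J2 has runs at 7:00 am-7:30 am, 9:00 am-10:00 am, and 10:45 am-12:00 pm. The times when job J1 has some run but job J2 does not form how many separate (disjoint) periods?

A \ B = 4:00 am-4:15 am, 5:00 am-6:00 am, 6:15 am-6:30 am, 8:15 am-8:45 am.
That is 4 disjoint pieces.

4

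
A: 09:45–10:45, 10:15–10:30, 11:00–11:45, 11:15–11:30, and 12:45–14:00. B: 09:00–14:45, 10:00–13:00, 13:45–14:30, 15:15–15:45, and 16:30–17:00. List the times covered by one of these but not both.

First set merges to 09:45–10:45, 11:00–11:45, 12:45–14:00.
Second set merges to 09:00–14:45, 15:15–15:45, 16:30–17:00.
A \ B = none.
B \ A = 09:00–09:45, 10:45–11:00, 11:45–12:45, 14:00–14:45, 15:15–15:45, 16:30–17:00.
Union of the two gives the symmetric difference.

09:00–09:45, 10:45–11:00, 11:45–12:45, 14:00–14:45, 15:15–15:45, 16:30–17:00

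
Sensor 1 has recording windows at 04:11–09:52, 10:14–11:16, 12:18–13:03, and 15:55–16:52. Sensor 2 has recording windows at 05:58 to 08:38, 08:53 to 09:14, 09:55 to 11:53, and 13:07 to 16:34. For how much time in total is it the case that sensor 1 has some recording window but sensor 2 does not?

3 h 43 min

A \ B = 04:11-05:58, 08:38-08:53, 09:14-09:52, 12:18-13:03, 16:34-16:52.
Total: 1 h 47 min + 15 min + 38 min + 45 min + 18 min = 3 h 43 min.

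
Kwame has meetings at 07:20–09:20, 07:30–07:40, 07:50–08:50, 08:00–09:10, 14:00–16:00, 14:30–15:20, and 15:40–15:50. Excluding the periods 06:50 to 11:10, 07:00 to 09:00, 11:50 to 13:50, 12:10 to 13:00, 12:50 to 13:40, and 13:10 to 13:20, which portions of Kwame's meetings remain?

A, merged: 07:20-09:20, 14:00-16:00.
B, merged: 06:50-11:10, 11:50-13:50.
07:20-09:20 lies entirely inside B → drops out.
14:00-16:00 is untouched.

14:00-16:00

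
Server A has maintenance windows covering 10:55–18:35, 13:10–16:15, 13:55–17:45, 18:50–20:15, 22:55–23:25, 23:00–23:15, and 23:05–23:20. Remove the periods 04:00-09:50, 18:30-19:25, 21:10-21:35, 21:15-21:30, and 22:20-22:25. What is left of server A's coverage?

10:55–18:30, 19:25–20:15, 22:55–23:25

A, merged: 10:55–18:35, 18:50–20:15, 22:55–23:25.
B, merged: 04:00–09:50, 18:30–19:25, 21:10–21:35, 22:20–22:25.
10:55–18:35 minus B → 10:55–18:30.
18:50–20:15 minus B → 19:25–20:15.
22:55–23:25: no B overlap → unchanged.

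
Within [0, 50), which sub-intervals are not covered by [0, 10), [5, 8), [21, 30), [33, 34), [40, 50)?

[10, 21) ∪ [30, 33) ∪ [34, 40)

After merging, the occupied span is [0, 10), [21, 30), [33, 34), [40, 50).
Gaps within [0, 50): [10, 21), [30, 33), [34, 40).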